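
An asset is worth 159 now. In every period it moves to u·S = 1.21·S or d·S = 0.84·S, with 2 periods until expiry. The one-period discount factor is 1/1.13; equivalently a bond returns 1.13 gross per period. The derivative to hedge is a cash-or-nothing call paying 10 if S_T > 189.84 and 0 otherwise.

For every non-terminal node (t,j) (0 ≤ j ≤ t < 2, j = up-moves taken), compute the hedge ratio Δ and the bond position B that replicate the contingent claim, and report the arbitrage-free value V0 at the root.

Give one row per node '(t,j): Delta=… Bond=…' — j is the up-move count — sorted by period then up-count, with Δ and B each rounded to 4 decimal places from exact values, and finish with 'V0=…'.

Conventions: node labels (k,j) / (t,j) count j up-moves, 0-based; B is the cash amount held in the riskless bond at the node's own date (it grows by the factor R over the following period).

Since d<R<u, set p* = (R−d)/(u−d) = 0.7838; price each node as the discounted p*-expectation of its children.
Payoffs at expiry: V(2,0)=0.0000, V(2,1)=0.0000, V(2,2)=10.0000
Node (1,0) S=133.5600: V=(p*·0.0000+(1−p*)·0.0000)/1.13=0.0000; Δ=(0.0000−0.0000)/(161.6076−112.1904)=0.0000; B=V−Δ·S=0.0000
Node (1,1) S=192.3900: V=(p*·10.0000+(1−p*)·0.0000)/1.13=6.9361; Δ=(10.0000−0.0000)/(232.7919−161.6076)=0.1405; B=V−Δ·S=-20.0909
Node (0,0) S=159.0000: V=(p*·6.9361+(1−p*)·0.0000)/1.13=4.8110; Δ=(6.9361−0.0000)/(192.3900−133.5600)=0.1179; B=V−Δ·S=-13.9353
Sanity check at the root: Δ(0,0)·S0 + B(0,0) reproduces V0 = 4.8110.

(0,0): Delta=0.1179 Bond=-13.9353
(1,0): Delta=0.0000 Bond=0.0000
(1,1): Delta=0.1405 Bond=-20.0909
V0=4.8110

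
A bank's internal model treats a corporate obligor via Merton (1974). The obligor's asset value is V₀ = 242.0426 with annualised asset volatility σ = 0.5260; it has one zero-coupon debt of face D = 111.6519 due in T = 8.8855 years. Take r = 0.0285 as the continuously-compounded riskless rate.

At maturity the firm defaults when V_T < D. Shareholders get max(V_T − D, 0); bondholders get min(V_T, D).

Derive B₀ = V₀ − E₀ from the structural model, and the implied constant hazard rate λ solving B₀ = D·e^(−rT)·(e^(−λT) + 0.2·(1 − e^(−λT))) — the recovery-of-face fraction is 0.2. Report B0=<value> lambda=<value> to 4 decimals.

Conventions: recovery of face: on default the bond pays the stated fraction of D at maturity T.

B0=57.0624 lambda=0.0627

Work the structural quantities from V₀ = 242.0426 against face 111.6519:
d₁ = [ln(V₀/D) + (r + σ²/2)T] / (σ√T)
   = [ln(242.0426/111.6519) + (0.0285 + 0.5·0.5260²)·8.8855] / (0.5260·√8.8855)
   = [0.773728 + 1.482439] / 1.567930 = 1.438946
d₂ = d₁ − σ√T = 1.438946 − 1.567930 = -0.128984
N(d₁) = 0.924917,  N(d₂) = 0.448685,  e^(−rT) = 0.776284
E₀ = V₀·N(d₁) − D·e^(−rT)·N(d₂)
   = 242.0426·0.924917 − 111.6519·0.776284·0.448685 = 184.980184
B₀ = V₀ − E₀ = 242.0426 − 184.980184 = 57.062416
e^(−λT) = (B₀·e^(rT)/D − 0.2)/(1 − 0.2) = (57.0624·1.288188/111.6519 − 0.2)/0.8 = 0.57294963
λ = −ln(0.57294963)/8.8855 = 0.062682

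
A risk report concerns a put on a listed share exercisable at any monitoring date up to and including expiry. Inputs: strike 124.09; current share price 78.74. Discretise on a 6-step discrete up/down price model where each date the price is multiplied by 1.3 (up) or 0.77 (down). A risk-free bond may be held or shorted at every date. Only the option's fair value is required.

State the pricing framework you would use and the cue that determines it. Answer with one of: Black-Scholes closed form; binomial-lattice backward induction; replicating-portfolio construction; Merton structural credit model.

Key observation: the defining feature is the embedded early-exercise option across 6 discrete dates on the spot-78.74 tree; pricing the strike-124.09 put means working backward with an exercise test at every node.

framework: binomial-lattice backward induction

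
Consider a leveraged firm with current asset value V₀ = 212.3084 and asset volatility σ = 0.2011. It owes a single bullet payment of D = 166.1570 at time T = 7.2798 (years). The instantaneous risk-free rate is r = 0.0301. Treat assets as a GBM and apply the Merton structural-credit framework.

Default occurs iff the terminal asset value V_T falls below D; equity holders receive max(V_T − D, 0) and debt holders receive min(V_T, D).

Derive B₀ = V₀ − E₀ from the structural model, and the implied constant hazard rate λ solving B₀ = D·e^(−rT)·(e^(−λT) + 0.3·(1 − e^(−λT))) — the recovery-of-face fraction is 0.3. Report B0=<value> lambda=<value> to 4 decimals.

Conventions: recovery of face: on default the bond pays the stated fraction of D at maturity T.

Work the structural quantities from V₀ = 212.3084 against face 166.1570:
d₁ = [ln(V₀/D) + (r + σ²/2)T] / (σ√T)
   = [ln(212.3084/166.1570) + (0.0301 + 0.5·0.2011²)·7.2798] / (0.2011·√7.2798)
   = [0.245107 + 0.366324] / 0.542590 = 1.126874
d₂ = d₁ − σ√T = 1.126874 − 0.542590 = 0.584284
N(d₁) = 0.870102,  N(d₂) = 0.720485,  e^(−rT) = 0.803224
E₀ = V₀·N(d₁) − D·e^(−rT)·N(d₂)
   = 212.3084·0.870102 − 166.1570·0.803224·0.720485 = 88.573114
B₀ = V₀ − E₀ = 212.3084 − 88.573114 = 123.735286
e^(−λT) = (B₀·e^(rT)/D − 0.3)/(1 − 0.3) = (123.7353·1.244983/166.1570 − 0.3)/0.7 = 0.89589331
λ = −ln(0.89589331)/7.2798 = 0.015101

B0=123.7353 lambda=0.0151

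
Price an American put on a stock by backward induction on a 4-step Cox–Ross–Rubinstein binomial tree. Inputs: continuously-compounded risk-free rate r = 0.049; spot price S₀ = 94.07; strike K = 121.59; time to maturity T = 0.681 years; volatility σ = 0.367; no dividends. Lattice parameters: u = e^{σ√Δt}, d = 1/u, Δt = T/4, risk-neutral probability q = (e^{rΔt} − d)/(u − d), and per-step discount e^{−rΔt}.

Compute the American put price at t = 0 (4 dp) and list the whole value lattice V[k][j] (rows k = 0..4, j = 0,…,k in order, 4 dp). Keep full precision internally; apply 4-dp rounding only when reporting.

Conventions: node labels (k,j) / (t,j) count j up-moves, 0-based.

price = 29.0390
tree:
29.0390
40.7388 17.3471
52.1001 27.5200 7.0459
61.8649 40.7388 13.9249 0.0000
70.2576 52.1001 27.5200 0.0000 0.0000

Δt=0.17025  u=1.16350  d=0.85948  q=0.48977  discount=0.99169
step 4 (expiry): payoffs max(K−S,0) = 70.2576 52.1001 27.5200 0.0000 0.0000
k=3: (k=3,j=0): S=59.7251, K−S=61.8649, hold=60.8548 ⇒ V=61.8649 exercise | (k=3,j=1): S=80.8512, K−S=40.7388, hold=39.7287 ⇒ V=40.7388 exercise | (k=3,j=2): S=109.4501, K−S=12.1399, hold=13.9249 ⇒ V=13.9249 continue | (k=3,j=3): S=148.1650, K−S=0.0000, hold=0.0000 ⇒ V=0.0000 continue
k=2: (k=2,j=0): S=69.4899, K−S=52.1001, hold=51.0900 ⇒ V=52.1001 exercise | (k=2,j=1): S=94.0700, K−S=27.5200, hold=27.3768 ⇒ V=27.5200 exercise | (k=2,j=2): S=127.3447, K−S=0.0000, hold=7.0459 ⇒ V=7.0459 continue
k=1: (k=1,j=0): S=80.8512, K−S=40.7388, hold=39.7287 ⇒ V=40.7388 exercise | (k=1,j=1): S=109.4501, K−S=12.1399, hold=17.3471 ⇒ V=17.3471 continue
k=0: (k=0,j=0): S=94.0700, K−S=27.5200, hold=29.0390 ⇒ V=29.0390 continue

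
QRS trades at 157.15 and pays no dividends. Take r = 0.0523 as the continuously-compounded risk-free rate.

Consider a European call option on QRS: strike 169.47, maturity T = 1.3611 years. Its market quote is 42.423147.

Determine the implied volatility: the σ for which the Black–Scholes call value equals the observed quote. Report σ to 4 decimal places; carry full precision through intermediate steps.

At σ = 0.5951 the Black–Scholes value reproduces the quote:
σ√T = 0.5951·√1.3611 = 0.694280
d₁ = (ln(S/K) + (r+σ²/2)T) / (σ√T) = (ln(157.15/169.47) + (0.0523+0.5951²/2)·1.3611) / 0.694280 = (-0.075475 + 0.312198) / 0.694280 = 0.340962
d₂ = d₁ − σ√T = 0.340962 − 0.694280 = -0.353319
e^{−rT} = 0.931289
N(d₁) = 0.633434,  N(d₂) = 0.361925
V = S·N(d₁) − K·e^{−rT}·N(d₂) = 99.544122 − 57.120975 = 42.423147 (matching the quote); vega is positive throughout, so no other σ reproduces this price

sigma = 0.5951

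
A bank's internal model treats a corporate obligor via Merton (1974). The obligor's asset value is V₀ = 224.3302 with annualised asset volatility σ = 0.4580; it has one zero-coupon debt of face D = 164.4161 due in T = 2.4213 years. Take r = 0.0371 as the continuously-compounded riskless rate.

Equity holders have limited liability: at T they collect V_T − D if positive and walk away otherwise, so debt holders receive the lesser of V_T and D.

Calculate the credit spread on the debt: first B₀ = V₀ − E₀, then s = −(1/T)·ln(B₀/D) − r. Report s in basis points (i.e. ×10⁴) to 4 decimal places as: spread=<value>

Apply the equity-as-call identities (strike 164.4161, horizon 2.4213 years):
d₁ = [ln(V₀/D) + (r + σ²/2)T] / (σ√T)
   = [ln(224.3302/164.4161) + (0.0371 + 0.5·0.4580²)·2.4213] / (0.4580·√2.4213)
   = [0.310719 + 0.343781] / 0.712672 = 0.918374
d₂ = d₁ − σ√T = 0.918374 − 0.712672 = 0.205702
N(d₁) = 0.820788,  N(d₂) = 0.581488,  e^(−rT) = 0.914086
E₀ = V₀·N(d₁) − D·e^(−rT)·N(d₂)
   = 224.3302·0.820788 − 164.4161·0.914086·0.581488 = 96.735492
B₀ = V₀ − E₀ = 224.3302 − 96.735492 = 127.594708
spread = −(1/T)·ln(B₀/D) − r = −(1/2.4213)·ln(127.594708/164.4161) − 0.0371 = 0.06761297
in basis points: 0.06761297 × 10⁴ = 676.1297 bp

spread=676.1297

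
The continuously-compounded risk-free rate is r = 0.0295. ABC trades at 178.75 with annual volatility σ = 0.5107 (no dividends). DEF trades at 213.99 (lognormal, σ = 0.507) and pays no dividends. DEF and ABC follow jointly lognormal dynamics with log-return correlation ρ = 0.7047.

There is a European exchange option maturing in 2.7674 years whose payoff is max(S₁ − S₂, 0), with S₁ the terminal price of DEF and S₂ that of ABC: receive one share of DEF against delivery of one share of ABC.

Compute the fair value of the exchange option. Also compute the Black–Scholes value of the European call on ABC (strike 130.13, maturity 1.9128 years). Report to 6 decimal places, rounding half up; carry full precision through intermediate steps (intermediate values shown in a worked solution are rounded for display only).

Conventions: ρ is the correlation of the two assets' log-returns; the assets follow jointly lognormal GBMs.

exchange price = 69.531781
price(ABC call K=130.13) = 74.915139

σ_eff = √(σ₁² + σ₂² − 2ρσ₁σ₂) = √(0.507² + 0.5107² − 2·0.7047·0.507·0.5107) = 0.391069
d₁ = (ln(S₁/S₂) + (q₂ − q₁ + σ_eff²/2)T) / (σ_eff√T) = (ln(213.99/178.75) + (0.0 − 0.0 + 0.076467)·2.7674) / 0.650563 = 0.601874
d₂ = d₁ − σ_eff√T = 0.601874 − 0.650563 = -0.048688
N(d₁) = 0.726371,  N(d₂) = 0.480584
V = S₁·e^{−q₁T}·N(d₁) − S₂·e^{−q₂T}·N(d₂) = 155.436155 − 85.904373 = 69.531781
[vanilla: ABC call K=130.13]
σ√T = 0.5107·√1.9128 = 0.706319
d₁ = (ln(S/K) + (r+σ²/2)T) / (σ√T) = (ln(178.75/130.13) + (0.0295+0.5107²/2)·1.9128) / 0.706319 = (0.317454 + 0.305871) / 0.706319 = 0.882498
d₂ = d₁ − σ√T = 0.882498 − 0.706319 = 0.176179
e^{−rT} = 0.945135
N(d₁) = 0.811246,  N(d₂) = 0.569924
price = S·N(d₁) − K·e^{−rT}·N(d₂) = 145.010266 − 70.095127 = 74.915139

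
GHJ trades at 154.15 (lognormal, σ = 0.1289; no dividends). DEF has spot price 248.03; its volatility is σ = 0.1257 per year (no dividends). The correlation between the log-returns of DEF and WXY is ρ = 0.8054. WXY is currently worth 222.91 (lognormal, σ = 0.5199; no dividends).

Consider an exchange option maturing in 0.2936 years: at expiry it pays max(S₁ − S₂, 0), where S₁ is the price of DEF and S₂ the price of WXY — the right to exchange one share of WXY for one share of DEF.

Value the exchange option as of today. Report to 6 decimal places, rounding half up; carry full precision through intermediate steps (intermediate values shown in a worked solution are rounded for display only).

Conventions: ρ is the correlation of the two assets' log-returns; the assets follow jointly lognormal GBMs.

exchange price = 36.422999

σ_eff = √(σ₁² + σ₂² − 2ρσ₁σ₂) = √(0.1257² + 0.5199² − 2·0.8054·0.1257·0.5199) = 0.425239
d₁ = (ln(S₁/S₂) + (q₂ − q₁ + σ_eff²/2)T) / (σ_eff√T) = (ln(248.03/222.91) + (0.0 − 0.0 + 0.090414)·0.2936) / 0.230415 = 0.578639
d₂ = d₁ − σ_eff√T = 0.578639 − 0.230415 = 0.348223
N(d₁) = 0.718583,  N(d₂) = 0.636164
V = S₁·e^{−q₁T}·N(d₁) − S₂·e^{−q₂T}·N(d₂) = 178.230264 − 141.807265 = 36.422999
Key observation: pricing in WXY-units makes this a unit-strike call on the ratio S₁/S₂ — the risk-free rate cancels and cannot affect the value.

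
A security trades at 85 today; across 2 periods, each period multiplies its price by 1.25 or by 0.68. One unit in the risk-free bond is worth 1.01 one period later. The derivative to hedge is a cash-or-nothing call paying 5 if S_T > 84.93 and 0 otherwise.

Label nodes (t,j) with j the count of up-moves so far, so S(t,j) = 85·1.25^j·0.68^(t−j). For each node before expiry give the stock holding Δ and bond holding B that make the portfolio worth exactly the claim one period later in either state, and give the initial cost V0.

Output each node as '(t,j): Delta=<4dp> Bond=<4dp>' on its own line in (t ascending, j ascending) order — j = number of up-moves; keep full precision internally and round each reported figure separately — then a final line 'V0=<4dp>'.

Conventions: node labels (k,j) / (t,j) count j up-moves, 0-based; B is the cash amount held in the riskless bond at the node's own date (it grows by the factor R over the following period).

Arbitrage-free pricing uses the up-move probability p* = (R−d)/(u−d) = 0.5789, discounting each step at R = 1.01.
At maturity the claim pays: V(2,0)=0.0000, V(2,1)=0.0000, V(2,2)=5.0000
Node (1,0) S=57.8000: V=(p*·0.0000+(1−p*)·0.0000)/1.01=0.0000; Δ=(0.0000−0.0000)/(72.2500−39.3040)=0.0000; B=V−Δ·S=0.0000
Node (1,1) S=106.2500: V=(p*·5.0000+(1−p*)·0.0000)/1.01=2.8661; Δ=(5.0000−0.0000)/(132.8125−72.2500)=0.0826; B=V−Δ·S=-5.9059
Node (0,0) S=85.0000: V=(p*·2.8661+(1−p*)·0.0000)/1.01=1.6429; Δ=(2.8661−0.0000)/(106.2500−57.8000)=0.0592; B=V−Δ·S=-3.3853
Sanity check at the root: Δ(0,0)·S0 + B(0,0) reproduces V0 = 1.6429.

(0,0): Delta=0.0592 Bond=-3.3853
(1,0): Delta=0.0000 Bond=0.0000
(1,1): Delta=0.0826 Bond=-5.9059
V0=1.6429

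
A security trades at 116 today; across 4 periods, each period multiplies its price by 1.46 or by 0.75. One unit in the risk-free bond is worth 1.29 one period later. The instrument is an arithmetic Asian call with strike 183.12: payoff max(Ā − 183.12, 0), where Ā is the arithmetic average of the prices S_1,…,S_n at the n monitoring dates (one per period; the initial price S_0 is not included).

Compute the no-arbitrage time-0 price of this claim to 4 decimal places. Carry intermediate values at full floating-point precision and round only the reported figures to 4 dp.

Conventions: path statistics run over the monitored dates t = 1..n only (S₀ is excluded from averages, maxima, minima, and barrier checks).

With p* = (R−d)/(u−d) = 0.7606, sum probability × payoff across the paths and divide by R^4.
Enumerate all 2^4 = 16 price paths (U = up ×1.46, D = down ×0.75); each path with k up-moves has probability p*^k·(1−p*)^(4−k).
DDDD: Ā=59.4727, payoff=0.0000, prob=0.003287
UDDD: Ā=115.7734, payoff=0.0000, prob=0.010440
DUDD: Ā=95.1834, payoff=0.0000, prob=0.010440
UUDD: Ā=185.2904, payoff=2.1704, prob=0.033163
DDUD: Ā=79.7409, payoff=0.0000, prob=0.010440
UDUD: Ā=155.2290, payoff=0.0000, prob=0.033163
DUUD: Ā=134.6390, payoff=0.0000, prob=0.033163
UUUD: Ā=262.0973, payoff=78.9773, prob=0.105341
DDDU: Ā=68.1591, payoff=0.0000, prob=0.010440
UDDU: Ā=132.6830, payoff=0.0000, prob=0.033163
DUDU: Ā=112.0930, payoff=0.0000, prob=0.033163
UUDU: Ā=218.2077, payoff=35.0877, prob=0.105341
DDUU: Ā=96.6505, payoff=0.0000, prob=0.033163
UDUU: Ā=188.1463, payoff=5.0263, prob=0.105341
DUUU: Ā=167.5563, payoff=0.0000, prob=0.105341
UUUU: Ā=326.1762, payoff=143.0562, prob=0.334612
Price = Σ prob·payoff / R^4 = 60.485477 / 2.769229 = 21.8420

price = 21.8420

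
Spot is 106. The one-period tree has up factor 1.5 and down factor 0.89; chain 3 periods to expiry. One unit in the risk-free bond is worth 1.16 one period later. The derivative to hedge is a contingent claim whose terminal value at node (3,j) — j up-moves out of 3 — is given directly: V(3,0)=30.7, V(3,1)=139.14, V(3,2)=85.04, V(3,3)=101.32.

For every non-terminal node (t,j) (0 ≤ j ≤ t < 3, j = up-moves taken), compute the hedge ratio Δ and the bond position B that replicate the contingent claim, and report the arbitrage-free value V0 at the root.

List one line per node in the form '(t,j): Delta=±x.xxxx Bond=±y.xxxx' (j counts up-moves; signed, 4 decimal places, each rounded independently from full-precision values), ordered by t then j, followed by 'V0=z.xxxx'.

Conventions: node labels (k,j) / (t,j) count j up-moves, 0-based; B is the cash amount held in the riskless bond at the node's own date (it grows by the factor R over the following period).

(0,0): Delta=0.1171 Bond=51.2478
(1,0): Delta=0.5467 Bond=18.9133
(1,1): Delta=-0.2040 Bond=110.4904
(2,0): Delta=2.1173 Bond=-109.9274
(2,1): Delta=-0.6267 Bond=187.9938
(2,2): Delta=0.1119 Bond=52.8338
V0=63.6557

The replicating-portfolio and risk-neutral prices coincide; use p* = (1.16−0.89)/(1.5−0.89) = 0.4426 for the latter.
Payoffs at expiry: V(3,0)=30.7000, V(3,1)=139.1400, V(3,2)=85.0400, V(3,3)=101.3200
Node (2,0) S=83.9626: V=(p*·139.1400+(1−p*)·30.7000)/1.16=67.8431; Δ=(139.1400−30.7000)/(125.9439−74.7267)=2.1173; B=V−Δ·S=-109.9274
Node (2,1) S=141.5100: V=(p*·85.0400+(1−p*)·139.1400)/1.16=99.3053; Δ=(85.0400−139.1400)/(212.2650−125.9439)=-0.6267; B=V−Δ·S=187.9938
Node (2,2) S=238.5000: V=(p*·101.3200+(1−p*)·85.0400)/1.16=79.5223; Δ=(101.3200−85.0400)/(357.7500−212.2650)=0.1119; B=V−Δ·S=52.8338
Node (1,0) S=94.3400: V=(p*·99.3053+(1−p*)·67.8431)/1.16=70.4905; Δ=(99.3053−67.8431)/(141.5100−83.9626)=0.5467; B=V−Δ·S=18.9133
Node (1,1) S=159.0000: V=(p*·79.5223+(1−p*)·99.3053)/1.16=78.0594; Δ=(79.5223−99.3053)/(238.5000−141.5100)=-0.2040; B=V−Δ·S=110.4904
Node (0,0) S=106.0000: V=(p*·78.0594+(1−p*)·70.4905)/1.16=63.6557; Δ=(78.0594−70.4905)/(159.0000−94.3400)=0.1171; B=V−Δ·S=51.2478
Sanity check at the root: Δ(0,0)·S0 + B(0,0) reproduces V0 = 63.6557.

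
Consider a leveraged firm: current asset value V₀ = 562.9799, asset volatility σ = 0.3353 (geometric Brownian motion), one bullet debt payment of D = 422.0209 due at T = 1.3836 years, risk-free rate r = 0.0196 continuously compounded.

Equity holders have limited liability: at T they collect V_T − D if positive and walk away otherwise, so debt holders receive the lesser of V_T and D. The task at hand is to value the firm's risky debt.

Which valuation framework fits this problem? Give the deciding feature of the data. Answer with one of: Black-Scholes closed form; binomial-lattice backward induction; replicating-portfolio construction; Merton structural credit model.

Key observation: assets follow a GBM and default happens iff V_T < 422.0209; valuing claims on that split (equity as a call, risky debt as the residual) is the structural model's definition.

framework: Merton structural credit model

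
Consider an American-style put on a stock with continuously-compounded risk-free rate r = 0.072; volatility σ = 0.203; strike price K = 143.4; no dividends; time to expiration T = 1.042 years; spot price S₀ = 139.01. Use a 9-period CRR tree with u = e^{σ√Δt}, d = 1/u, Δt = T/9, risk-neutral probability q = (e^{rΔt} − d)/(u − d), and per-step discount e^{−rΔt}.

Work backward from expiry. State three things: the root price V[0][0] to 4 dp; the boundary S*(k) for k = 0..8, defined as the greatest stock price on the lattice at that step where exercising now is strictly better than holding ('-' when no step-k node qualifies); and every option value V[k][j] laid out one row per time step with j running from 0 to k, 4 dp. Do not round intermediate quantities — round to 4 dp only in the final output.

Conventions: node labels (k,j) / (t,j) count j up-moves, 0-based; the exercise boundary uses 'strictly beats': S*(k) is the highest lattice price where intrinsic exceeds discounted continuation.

price = 10.0529
boundary = - - 121.0737 112.9931 121.0737 112.9931 121.0737 129.7323 121.0737
tree:
10.0529
15.2132 5.8698
22.3263 9.4680 2.9353
30.4069 14.8033 5.1287 1.1366
37.9482 22.3263 8.7071 2.1996 0.2605
44.9862 30.4069 14.2612 4.1722 0.5752 0.0000
51.5545 37.9482 22.3263 7.7011 1.2699 0.0000 0.0000
57.6844 44.9862 30.4069 13.6677 2.8038 0.0000 0.0000 0.0000
63.4052 51.5545 37.9482 22.3263 6.1904 0.0000 0.0000 0.0000 0.0000
68.7442 57.6844 44.9862 30.4069 13.6677 0.0000 0.0000 0.0000 0.0000 0.0000

Δt=0.11578, u=1.07151, d=0.93326, q=0.54328, disc=e^(-rΔt)=0.99170
k=9 terminal: V=max(K-S,0) → 68.7442 57.6844 44.9862 30.4069 13.6677 0.0000 0.0000 0.0000 0.0000 0.0000
k=8: j=0 S=79.9948 intr=63.4052 cont=62.2148 V=63.4052[EX]; j=1 S=91.8455 intr=51.5545 cont=50.3641 V=51.5545[EX]; j=2 S=105.4518 intr=37.9482 cont=36.7578 V=37.9482[EX]; j=3 S=121.0737 intr=22.3263 cont=21.1358 V=22.3263[EX]; j=4 S=139.0100 intr=4.3900 cont=6.1904 V=6.1904[hold]; j=5 S=159.6034 intr=0.0000 cont=0.0000 V=0.0000[hold]; j=6 S=183.2476 intr=0.0000 cont=0.0000 V=0.0000[hold]; j=7 S=210.3945 intr=0.0000 cont=0.0000 V=0.0000[hold]; j=8 S=241.5630 intr=0.0000 cont=0.0000 V=0.0000[hold]  S*(8)=121.0737
k=7: j=0 S=85.7156 intr=57.6844 cont=56.4940 V=57.6844[EX]; j=1 S=98.4138 intr=44.9862 cont=43.7958 V=44.9862[EX]; j=2 S=112.9931 intr=30.4069 cont=29.2165 V=30.4069[EX]; j=3 S=129.7323 intr=13.6677 cont=13.4474 V=13.6677[EX]; j=4 S=148.9512 intr=0.0000 cont=2.8038 V=2.8038[hold]; j=5 S=171.0174 intr=0.0000 cont=0.0000 V=0.0000[hold]; j=6 S=196.3524 intr=0.0000 cont=0.0000 V=0.0000[hold]; j=7 S=225.4407 intr=0.0000 cont=0.0000 V=0.0000[hold]  S*(7)=129.7323
k=6: j=0 S=91.8455 intr=51.5545 cont=50.3641 V=51.5545[EX]; j=1 S=105.4518 intr=37.9482 cont=36.7578 V=37.9482[EX]; j=2 S=121.0737 intr=22.3263 cont=21.1358 V=22.3263[EX]; j=3 S=139.0100 intr=4.3900 cont=7.7011 V=7.7011[hold]; j=4 S=159.6034 intr=0.0000 cont=1.2699 V=1.2699[hold]; j=5 S=183.2476 intr=0.0000 cont=0.0000 V=0.0000[hold]; j=6 S=210.3945 intr=0.0000 cont=0.0000 V=0.0000[hold]  S*(6)=121.0737
k=5: j=0 S=98.4138 intr=44.9862 cont=43.7958 V=44.9862[EX]; j=1 S=112.9931 intr=30.4069 cont=29.2165 V=30.4069[EX]; j=2 S=129.7323 intr=13.6677 cont=14.2612 V=14.2612[hold]; j=3 S=148.9512 intr=0.0000 cont=4.1722 V=4.1722[hold]; j=4 S=171.0174 intr=0.0000 cont=0.5752 V=0.5752[hold]; j=5 S=196.3524 intr=0.0000 cont=0.0000 V=0.0000[hold]  S*(5)=112.9931
k=4: j=0 S=105.4518 intr=37.9482 cont=36.7578 V=37.9482[EX]; j=1 S=121.0737 intr=22.3263 cont=21.4556 V=22.3263[EX]; j=2 S=139.0100 intr=4.3900 cont=8.7071 V=8.7071[hold]; j=3 S=159.6034 intr=0.0000 cont=2.1996 V=2.1996[hold]; j=4 S=183.2476 intr=0.0000 cont=0.2605 V=0.2605[hold]  S*(4)=121.0737
k=3: j=0 S=112.9931 intr=30.4069 cont=29.2165 V=30.4069[EX]; j=1 S=129.7323 intr=13.6677 cont=14.8033 V=14.8033[hold]; j=2 S=148.9512 intr=0.0000 cont=5.1287 V=5.1287[hold]; j=3 S=171.0174 intr=0.0000 cont=1.1366 V=1.1366[hold]  S*(3)=112.9931
k=2: j=0 S=121.0737 intr=22.3263 cont=21.7477 V=22.3263[EX]; j=1 S=139.0100 intr=4.3900 cont=9.4680 V=9.4680[hold]; j=2 S=159.6034 intr=0.0000 cont=2.9353 V=2.9353[hold]  S*(2)=121.0737
k=1: j=0 S=129.7323 intr=13.6677 cont=15.2132 V=15.2132[hold]; j=1 S=148.9512 intr=0.0000 cont=5.8698 V=5.8698[hold]  S*(1)=-
k=0: j=0 S=139.0100 intr=4.3900 cont=10.0529 V=10.0529[hold]  S*(0)=-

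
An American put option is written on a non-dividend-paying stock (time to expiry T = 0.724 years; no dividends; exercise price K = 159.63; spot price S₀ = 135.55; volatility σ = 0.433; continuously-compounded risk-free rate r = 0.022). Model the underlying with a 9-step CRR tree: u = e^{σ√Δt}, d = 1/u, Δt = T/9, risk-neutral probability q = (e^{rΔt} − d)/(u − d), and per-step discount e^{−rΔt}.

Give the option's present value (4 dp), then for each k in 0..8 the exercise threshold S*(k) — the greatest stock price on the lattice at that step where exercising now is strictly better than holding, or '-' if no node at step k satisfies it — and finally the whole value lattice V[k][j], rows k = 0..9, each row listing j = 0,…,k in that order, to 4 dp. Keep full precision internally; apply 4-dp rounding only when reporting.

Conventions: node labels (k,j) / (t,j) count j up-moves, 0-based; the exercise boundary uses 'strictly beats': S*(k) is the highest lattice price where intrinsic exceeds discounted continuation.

Δt=0.08044  u=1.13067  d=0.88443  q=0.47653  discount=0.99823
step 9 (expiry): payoffs max(K−S,0) = 114.7476 102.2517 86.2767 65.8540 39.7454 6.3676 0.0000 0.0000 0.0000 0.0000
step 8: (k=8,j=0): S=50.7472, K−S=108.8828, hold=108.6006 ⇒ V=108.8828 exercise | (k=8,j=1): S=64.8759, K−S=94.7541, hold=94.4718 ⇒ V=94.7541 exercise | (k=8,j=2): S=82.9384, K−S=76.6916, hold=76.4093 ⇒ V=76.6916 exercise | (k=8,j=3): S=106.0297, K−S=53.6003, hold=53.3180 ⇒ V=53.6003 exercise | (k=8,j=4): S=135.5500, K−S=24.0800, hold=23.7977 ⇒ V=24.0800 exercise | (k=8,j=5): S=173.2892, K−S=0.0000, hold=3.3274 ⇒ V=3.3274 continue | (k=8,j=6): S=221.5355, K−S=0.0000, hold=0.0000 ⇒ V=0.0000 continue | (k=8,j=7): S=283.2144, K−S=0.0000, hold=0.0000 ⇒ V=0.0000 continue | (k=8,j=8): S=362.0656, K−S=0.0000, hold=0.0000 ⇒ V=0.0000 continue  boundary S*=135.5500
step 7: (k=7,j=0): S=57.3783, K−S=102.2517, hold=101.9694 ⇒ V=102.2517 exercise | (k=7,j=1): S=73.3533, K−S=86.2767, hold=85.9944 ⇒ V=86.2767 exercise | (k=7,j=2): S=93.7760, K−S=65.8540, hold=65.5718 ⇒ V=65.8540 exercise | (k=7,j=3): S=119.8846, K−S=39.7454, hold=39.4631 ⇒ V=39.7454 exercise | (k=7,j=4): S=153.2624, K−S=6.3676, hold=14.1657 ⇒ V=14.1657 continue | (k=7,j=5): S=195.9329, K−S=0.0000, hold=1.7387 ⇒ V=1.7387 continue | (k=7,j=6): S=250.4837, K−S=0.0000, hold=0.0000 ⇒ V=0.0000 continue | (k=7,j=7): S=320.2221, K−S=0.0000, hold=0.0000 ⇒ V=0.0000 continue  boundary S*=119.8846
step 6: (k=6,j=0): S=64.8759, K−S=94.7541, hold=94.4718 ⇒ V=94.7541 exercise | (k=6,j=1): S=82.9384, K−S=76.6916, hold=76.4093 ⇒ V=76.6916 exercise | (k=6,j=2): S=106.0297, K−S=53.6003, hold=53.3180 ⇒ V=53.6003 exercise | (k=6,j=3): S=135.5500, K−S=24.0800, hold=27.5072 ⇒ V=27.5072 continue | (k=6,j=4): S=173.2892, K−S=0.0000, hold=8.2293 ⇒ V=8.2293 continue | (k=6,j=5): S=221.5355, K−S=0.0000, hold=0.9086 ⇒ V=0.9086 continue | (k=6,j=6): S=283.2144, K−S=0.0000, hold=0.0000 ⇒ V=0.0000 continue  boundary S*=106.0297
step 5: (k=5,j=0): S=73.3533, K−S=86.2767, hold=85.9944 ⇒ V=86.2767 exercise | (k=5,j=1): S=93.7760, K−S=65.8540, hold=65.5718 ⇒ V=65.8540 exercise | (k=5,j=2): S=119.8846, K−S=39.7454, hold=41.0934 ⇒ V=41.0934 continue | (k=5,j=3): S=153.2624, K−S=6.3676, hold=18.2883 ⇒ V=18.2883 continue | (k=5,j=4): S=195.9329, K−S=0.0000, hold=4.7324 ⇒ V=4.7324 continue | (k=5,j=5): S=250.4837, K−S=0.0000, hold=0.4748 ⇒ V=0.4748 continue  boundary S*=93.7760
step 4: (k=4,j=0): S=82.9384, K−S=76.6916, hold=76.4093 ⇒ V=76.6916 exercise | (k=4,j=1): S=106.0297, K−S=53.6003, hold=53.9593 ⇒ V=53.9593 continue | (k=4,j=2): S=135.5500, K−S=24.0800, hold=30.1726 ⇒ V=30.1726 continue | (k=4,j=3): S=173.2892, K−S=0.0000, hold=11.8076 ⇒ V=11.8076 continue | (k=4,j=4): S=221.5355, K−S=0.0000, hold=2.6987 ⇒ V=2.6987 continue  boundary S*=82.9384
step 3: (k=3,j=0): S=93.7760, K−S=65.8540, hold=65.7425 ⇒ V=65.8540 exercise | (k=3,j=1): S=119.8846, K−S=39.7454, hold=42.5489 ⇒ V=42.5489 continue | (k=3,j=2): S=153.2624, K−S=6.3676, hold=21.3833 ⇒ V=21.3833 continue | (k=3,j=3): S=195.9329, K−S=0.0000, hold=7.4537 ⇒ V=7.4537 continue  boundary S*=93.7760
step 2: (k=2,j=0): S=106.0297, K−S=53.6003, hold=54.6516 ⇒ V=54.6516 continue | (k=2,j=1): S=135.5500, K−S=24.0800, hold=32.4054 ⇒ V=32.4054 continue | (k=2,j=2): S=173.2892, K−S=0.0000, hold=14.7194 ⇒ V=14.7194 continue  boundary S*=-
step 1: (k=1,j=0): S=119.8846, K−S=39.7454, hold=43.9728 ⇒ V=43.9728 continue | (k=1,j=1): S=153.2624, K−S=6.3676, hold=23.9351 ⇒ V=23.9351 continue  boundary S*=-
step 0: (k=0,j=0): S=135.5500, K−S=24.0800, hold=34.3633 ⇒ V=34.3633 continue  boundary S*=-

price = 34.3633
boundary = - - - 93.7760 82.9384 93.7760 106.0297 119.8846 135.5500
tree:
34.3633
43.9728 23.9351
54.6516 32.4054 14.7194
65.8540 42.5489 21.3833 7.4537
76.6916 53.9593 30.1726 11.8076 2.6987
86.2767 65.8540 41.0934 18.2883 4.7324 0.4748
94.7541 76.6916 53.6003 27.5072 8.2293 0.9086 0.0000
102.2517 86.2767 65.8540 39.7454 14.1657 1.7387 0.0000 0.0000
108.8828 94.7541 76.6916 53.6003 24.0800 3.3274 0.0000 0.0000 0.0000
114.7476 102.2517 86.2767 65.8540 39.7454 6.3676 0.0000 0.0000 0.0000 0.0000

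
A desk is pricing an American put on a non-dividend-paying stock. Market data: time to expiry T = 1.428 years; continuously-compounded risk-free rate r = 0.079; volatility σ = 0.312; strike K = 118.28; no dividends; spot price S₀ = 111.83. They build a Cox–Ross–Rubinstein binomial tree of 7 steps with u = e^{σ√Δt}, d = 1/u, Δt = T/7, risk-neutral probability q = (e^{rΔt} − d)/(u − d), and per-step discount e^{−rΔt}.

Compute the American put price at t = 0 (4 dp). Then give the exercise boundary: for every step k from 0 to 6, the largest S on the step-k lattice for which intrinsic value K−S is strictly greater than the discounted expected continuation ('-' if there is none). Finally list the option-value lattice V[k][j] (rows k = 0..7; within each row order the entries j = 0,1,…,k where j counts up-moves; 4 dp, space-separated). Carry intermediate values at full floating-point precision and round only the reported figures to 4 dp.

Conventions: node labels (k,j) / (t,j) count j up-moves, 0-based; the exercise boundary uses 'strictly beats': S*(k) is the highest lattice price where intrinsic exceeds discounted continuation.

params: Δt=0.20400 u=1.15133 d=0.86856 q=0.52228 e^(-rΔt)=0.98401
t_7 payoffs: 76.5781 63.0015 45.0048 21.1490 0.0000 0.0000 0.0000 0.0000
t_6: node(6,0) S=48.0127 payoff=70.2673 vs cont=68.3764 → 70.2673 [stop]  node(6,1) S=63.6439 payoff=54.6361 vs cont=52.7452 → 54.6361 [stop]  node(6,2) S=84.3641 payoff=33.9159 vs cont=32.0250 → 33.9159 [stop]  node(6,3) S=111.8300 payoff=6.4500 vs cont=9.9417 → 9.9417 [wait]  node(6,4) S=148.2378 payoff=0.0000 vs cont=0.0000 → 0.0000 [wait]  node(6,5) S=196.4987 payoff=0.0000 vs cont=0.0000 → 0.0000 [wait]  node(6,6) S=260.4717 payoff=0.0000 vs cont=0.0000 → 0.0000 [wait]  ⇒ S*(6)=84.3641
t_5: node(5,0) S=55.2785 payoff=63.0015 vs cont=61.1105 → 63.0015 [stop]  node(5,1) S=73.2752 payoff=45.0048 vs cont=43.1138 → 45.0048 [stop]  node(5,2) S=97.1310 payoff=21.1490 vs cont=21.0526 → 21.1490 [stop]  node(5,3) S=128.7534 payoff=0.0000 vs cont=4.6734 → 4.6734 [wait]  node(5,4) S=170.6709 payoff=0.0000 vs cont=0.0000 → 0.0000 [wait]  node(5,5) S=226.2352 payoff=0.0000 vs cont=0.0000 → 0.0000 [wait]  ⇒ S*(5)=97.1310
t_4: node(4,0) S=63.6439 payoff=54.6361 vs cont=52.7452 → 54.6361 [stop]  node(4,1) S=84.3641 payoff=33.9159 vs cont=32.0250 → 33.9159 [stop]  node(4,2) S=111.8300 payoff=6.4500 vs cont=12.3435 → 12.3435 [wait]  node(4,3) S=148.2378 payoff=0.0000 vs cont=2.1969 → 2.1969 [wait]  node(4,4) S=196.4987 payoff=0.0000 vs cont=0.0000 → 0.0000 [wait]  ⇒ S*(4)=84.3641
t_3: node(3,0) S=73.2752 payoff=45.0048 vs cont=43.1138 → 45.0048 [stop]  node(3,1) S=97.1310 payoff=21.1490 vs cont=22.2869 → 22.2869 [wait]  node(3,2) S=128.7534 payoff=0.0000 vs cont=6.9315 → 6.9315 [wait]  node(3,3) S=170.6709 payoff=0.0000 vs cont=1.0327 → 1.0327 [wait]  ⇒ S*(3)=73.2752
t_2: node(2,0) S=84.3641 payoff=33.9159 vs cont=32.6098 → 33.9159 [stop]  node(2,1) S=111.8300 payoff=6.4500 vs cont=14.0390 → 14.0390 [wait]  node(2,2) S=148.2378 payoff=0.0000 vs cont=3.7891 → 3.7891 [wait]  ⇒ S*(2)=84.3641
t_1: node(1,0) S=97.1310 payoff=21.1490 vs cont=23.1583 → 23.1583 [wait]  node(1,1) S=128.7534 payoff=0.0000 vs cont=8.5468 → 8.5468 [wait]  ⇒ S*(1)=-
t_0: node(0,0) S=111.8300 payoff=6.4500 vs cont=15.2787 → 15.2787 [wait]  ⇒ S*(0)=-

price = 15.2787
boundary = - - 84.3641 73.2752 84.3641 97.1310 84.3641
tree:
15.2787
23.1583 8.5468
33.9159 14.0390 3.7891
45.0048 22.2869 6.9315 1.0327
54.6361 33.9159 12.3435 2.1969 0.0000
63.0015 45.0048 21.1490 4.6734 0.0000 0.0000
70.2673 54.6361 33.9159 9.9417 0.0000 0.0000 0.0000
76.5781 63.0015 45.0048 21.1490 0.0000 0.0000 0.0000 0.0000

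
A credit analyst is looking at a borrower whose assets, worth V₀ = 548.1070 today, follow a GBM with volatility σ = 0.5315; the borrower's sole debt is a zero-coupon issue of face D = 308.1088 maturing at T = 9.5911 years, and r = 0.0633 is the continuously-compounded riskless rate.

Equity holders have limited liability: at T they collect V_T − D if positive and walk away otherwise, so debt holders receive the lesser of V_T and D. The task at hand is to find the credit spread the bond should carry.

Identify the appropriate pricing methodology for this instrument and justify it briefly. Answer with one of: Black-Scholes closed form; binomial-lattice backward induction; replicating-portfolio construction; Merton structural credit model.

Key observation: the data describe a firm's assets (V₀ = 548.1070, GBM) and a single zero-coupon debt of face 308.1088, so credit quantities follow from equity-as-call in the structural model.

framework: Merton structural credit model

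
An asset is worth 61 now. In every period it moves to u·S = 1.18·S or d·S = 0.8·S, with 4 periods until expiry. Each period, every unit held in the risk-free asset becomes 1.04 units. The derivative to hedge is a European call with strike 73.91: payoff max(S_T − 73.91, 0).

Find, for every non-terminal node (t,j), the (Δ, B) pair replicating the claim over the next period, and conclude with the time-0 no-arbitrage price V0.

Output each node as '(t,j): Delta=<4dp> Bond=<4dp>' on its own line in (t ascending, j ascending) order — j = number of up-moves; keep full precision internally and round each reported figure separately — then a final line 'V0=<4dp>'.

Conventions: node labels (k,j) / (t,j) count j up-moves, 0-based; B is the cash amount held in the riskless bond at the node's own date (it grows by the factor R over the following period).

Since d<R<u, set p* = (R−d)/(u−d) = 0.6316; price each node as the discounted p*-expectation of its children.
Expiry values: V(4,0)=0.0000, V(4,1)=0.0000, V(4,2)=0.0000, V(4,3)=6.2700, V(4,4)=44.3554
  t=3,j=0: stock 31.2320 → up 36.8538 (V=0.0000), down 24.9856 (V=0.0000). Price 0.0000; hedge Δ=0.0000, bond B=0.0000.
  t=3,j=1: stock 46.0672 → up 54.3593 (V=0.0000), down 36.8538 (V=0.0000). Price 0.0000; hedge Δ=0.0000, bond B=0.0000.
  t=3,j=2: stock 67.9491 → up 80.1800 (V=6.2700), down 54.3593 (V=0.0000). Price 3.8077; hedge Δ=0.2428, bond B=-12.6922.
  t=3,j=3: stock 100.2250 → up 118.2654 (V=44.3554), down 80.1800 (V=6.2700). Price 29.1576; hedge Δ=1.0000, bond B=-71.0673.
  t=2,j=0: stock 39.0400 → up 46.0672 (V=0.0000), down 31.2320 (V=0.0000). Price 0.0000; hedge Δ=0.0000, bond B=0.0000.
  t=2,j=1: stock 57.5840 → up 67.9491 (V=3.8077), down 46.0672 (V=0.0000). Price 2.3123; hedge Δ=0.1740, bond B=-7.7078.
  t=2,j=2: stock 84.9364 → up 100.2250 (V=29.1576), down 67.9491 (V=3.8077). Price 19.0559; hedge Δ=0.7854, bond B=-47.6545.
  t=1,j=0: stock 48.8000 → up 57.5840 (V=2.3123), down 39.0400 (V=0.0000). Price 1.4043; hedge Δ=0.1247, bond B=-4.6809.
  t=1,j=1: stock 71.9800 → up 84.9364 (V=19.0559), down 57.5840 (V=2.3123). Price 12.3916; hedge Δ=0.6121, bond B=-31.6705.
  t=0,j=0: stock 61.0000 → up 71.9800 (V=12.3916), down 48.8000 (V=1.4043). Price 8.0227; hedge Δ=0.4740, bond B=-20.8913.
Sanity check at the root: Δ(0,0)·S0 + B(0,0) reproduces V0 = 8.0227.

(0,0): Delta=0.4740 Bond=-20.8913
(1,0): Delta=0.1247 Bond=-4.6809
(1,1): Delta=0.6121 Bond=-31.6705
(2,0): Delta=0.0000 Bond=0.0000
(2,1): Delta=0.1740 Bond=-7.7078
(2,2): Delta=0.7854 Bond=-47.6545
(3,0): Delta=0.0000 Bond=0.0000
(3,1): Delta=0.0000 Bond=0.0000
(3,2): Delta=0.2428 Bond=-12.6922
(3,3): Delta=1.0000 Bond=-71.0673
V0=8.0227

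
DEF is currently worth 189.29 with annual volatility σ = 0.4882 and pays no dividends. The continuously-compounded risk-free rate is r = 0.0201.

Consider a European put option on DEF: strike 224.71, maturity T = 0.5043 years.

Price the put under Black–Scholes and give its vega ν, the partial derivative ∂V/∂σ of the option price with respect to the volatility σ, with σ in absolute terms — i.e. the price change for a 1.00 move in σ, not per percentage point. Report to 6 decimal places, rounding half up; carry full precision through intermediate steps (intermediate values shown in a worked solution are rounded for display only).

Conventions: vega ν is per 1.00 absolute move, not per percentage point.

price = 47.885802
ν = 51.385939

σ√T = 0.4882·√0.5043 = 0.346691
d₁ = (ln(S/K) + (r+σ²/2)T) / (σ√T) = (ln(189.29/224.71) + (0.0201+0.4882²/2)·0.5043) / 0.346691 = (-0.171530 + 0.070234) / 0.346691 = -0.292182
d₂ = d₁ − σ√T = -0.292182 − 0.346691 = -0.638873
e^{−rT} = 0.989915
N(−d₁) = 0.614926,  N(−d₂) = 0.738547
Put price V = K·e^{−rT}·N(−d₂) − S·N(−d₁) = 164.285191 − 116.399389 = 47.885802
φ(d₁) = (1/√(2π))·e^{−d₁²/2} = 0.382272
ν = S·φ(d₁)·√T = 51.385939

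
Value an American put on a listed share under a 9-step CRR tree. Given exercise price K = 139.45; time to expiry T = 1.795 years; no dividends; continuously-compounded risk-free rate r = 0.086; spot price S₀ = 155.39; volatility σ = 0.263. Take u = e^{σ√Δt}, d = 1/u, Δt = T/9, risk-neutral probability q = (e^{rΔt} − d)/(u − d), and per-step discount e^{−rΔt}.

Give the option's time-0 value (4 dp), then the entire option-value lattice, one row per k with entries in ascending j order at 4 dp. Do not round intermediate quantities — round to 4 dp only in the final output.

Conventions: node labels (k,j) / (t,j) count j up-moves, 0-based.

price = 7.4793
tree:
7.4793
12.2667 3.7065
19.5624 6.5448 1.4467
30.2068 11.2671 2.7968 0.3616
42.3129 18.8043 5.3111 0.7794 0.0231
53.0775 30.2068 9.8500 1.6777 0.0516 0.0000
62.6491 42.3129 17.6766 3.6065 0.1152 0.0000 0.0000
71.1601 53.0775 30.2068 7.7416 0.2570 0.0000 0.0000 0.0000
78.7279 62.6491 42.3129 16.5918 0.5736 0.0000 0.0000 0.0000 0.0000
85.4570 71.1601 53.0775 30.2068 1.2801 0.0000 0.0000 0.0000 0.0000 0.0000

Δt=0.19944  u=1.12463  d=0.88918  q=0.54415  discount=0.98299
step 9 (expiry): payoffs max(K−S,0) = 85.4570 71.1601 53.0775 30.2068 1.2801 0.0000 0.0000 0.0000 0.0000 0.0000
k=8: (k=8,j=0): S=60.7221, K−S=78.7279, hold=76.3564 ⇒ V=78.7279 exercise | (k=8,j=1): S=76.8009, K−S=62.6491, hold=60.2777 ⇒ V=62.6491 exercise | (k=8,j=2): S=97.1371, K−S=42.3129, hold=39.9414 ⇒ V=42.3129 exercise | (k=8,j=3): S=122.8582, K−S=16.5918, hold=14.2203 ⇒ V=16.5918 exercise | (k=8,j=4): S=155.3900, K−S=0.0000, hold=0.5736 ⇒ V=0.5736 continue | (k=8,j=5): S=196.5360, K−S=0.0000, hold=0.0000 ⇒ V=0.0000 continue | (k=8,j=6): S=248.5771, K−S=0.0000, hold=0.0000 ⇒ V=0.0000 continue | (k=8,j=7): S=314.3982, K−S=0.0000, hold=0.0000 ⇒ V=0.0000 continue | (k=8,j=8): S=397.6482, K−S=0.0000, hold=0.0000 ⇒ V=0.0000 continue
k=7: (k=7,j=0): S=68.2899, K−S=71.1601, hold=68.7886 ⇒ V=71.1601 exercise | (k=7,j=1): S=86.3725, K−S=53.0775, hold=50.7060 ⇒ V=53.0775 exercise | (k=7,j=2): S=109.2432, K−S=30.2068, hold=27.8353 ⇒ V=30.2068 exercise | (k=7,j=3): S=138.1699, K−S=1.2801, hold=7.7416 ⇒ V=7.7416 continue | (k=7,j=4): S=174.7562, K−S=0.0000, hold=0.2570 ⇒ V=0.2570 continue | (k=7,j=5): S=221.0302, K−S=0.0000, hold=0.0000 ⇒ V=0.0000 continue | (k=7,j=6): S=279.5571, K−S=0.0000, hold=0.0000 ⇒ V=0.0000 continue | (k=7,j=7): S=353.5815, K−S=0.0000, hold=0.0000 ⇒ V=0.0000 continue
k=6: (k=6,j=0): S=76.8009, K−S=62.6491, hold=60.2777 ⇒ V=62.6491 exercise | (k=6,j=1): S=97.1371, K−S=42.3129, hold=39.9414 ⇒ V=42.3129 exercise | (k=6,j=2): S=122.8582, K−S=16.5918, hold=17.6766 ⇒ V=17.6766 continue | (k=6,j=3): S=155.3900, K−S=0.0000, hold=3.6065 ⇒ V=3.6065 continue | (k=6,j=4): S=196.5360, K−S=0.0000, hold=0.1152 ⇒ V=0.1152 continue | (k=6,j=5): S=248.5771, K−S=0.0000, hold=0.0000 ⇒ V=0.0000 continue | (k=6,j=6): S=314.3982, K−S=0.0000, hold=0.0000 ⇒ V=0.0000 continue
k=5: (k=5,j=0): S=86.3725, K−S=53.0775, hold=50.7060 ⇒ V=53.0775 exercise | (k=5,j=1): S=109.2432, K−S=30.2068, hold=28.4155 ⇒ V=30.2068 exercise | (k=5,j=2): S=138.1699, K−S=1.2801, hold=9.8500 ⇒ V=9.8500 continue | (k=5,j=3): S=174.7562, K−S=0.0000, hold=1.6777 ⇒ V=1.6777 continue | (k=5,j=4): S=221.0302, K−S=0.0000, hold=0.0516 ⇒ V=0.0516 continue | (k=5,j=5): S=279.5571, K−S=0.0000, hold=0.0000 ⇒ V=0.0000 continue
k=4: (k=4,j=0): S=97.1371, K−S=42.3129, hold=39.9414 ⇒ V=42.3129 exercise | (k=4,j=1): S=122.8582, K−S=16.5918, hold=18.8043 ⇒ V=18.8043 continue | (k=4,j=2): S=155.3900, K−S=0.0000, hold=5.3111 ⇒ V=5.3111 continue | (k=4,j=3): S=196.5360, K−S=0.0000, hold=0.7794 ⇒ V=0.7794 continue | (k=4,j=4): S=248.5771, K−S=0.0000, hold=0.0231 ⇒ V=0.0231 continue
k=3: (k=3,j=0): S=109.2432, K−S=30.2068, hold=29.0187 ⇒ V=30.2068 exercise | (k=3,j=1): S=138.1699, K−S=1.2801, hold=11.2671 ⇒ V=11.2671 continue | (k=3,j=2): S=174.7562, K−S=0.0000, hold=2.7968 ⇒ V=2.7968 continue | (k=3,j=3): S=221.0302, K−S=0.0000, hold=0.3616 ⇒ V=0.3616 continue
k=2: (k=2,j=0): S=122.8582, K−S=16.5918, hold=19.5624 ⇒ V=19.5624 continue | (k=2,j=1): S=155.3900, K−S=0.0000, hold=6.5448 ⇒ V=6.5448 continue | (k=2,j=2): S=196.5360, K−S=0.0000, hold=1.4467 ⇒ V=1.4467 continue
k=1: (k=1,j=0): S=138.1699, K−S=1.2801, hold=12.2667 ⇒ V=12.2667 continue | (k=1,j=1): S=174.7562, K−S=0.0000, hold=3.7065 ⇒ V=3.7065 continue
k=0: (k=0,j=0): S=155.3900, K−S=0.0000, hold=7.4793 ⇒ V=7.4793 continue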